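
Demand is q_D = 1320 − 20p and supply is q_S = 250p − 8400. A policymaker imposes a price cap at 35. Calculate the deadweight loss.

In inverse form: demand p = 66 − 0.05q, supply p = 33.6 + 0.004q.
Competitive equilibrium: 66 − 0.05q = 33.6 + 0.004q → q* = 600, p* = 36.
At the ceiling p = 35, quantity supplied = (35 − 33.6)/0.004 = 350.
Willingness to pay at q' = 350: 66 − 0.05·350 = 48.5.
Δq = 600 − 350 = 250; wedge = 48.5 − 35 = 13.5.
DWL = ½ × 250 × 13.5 = 1687.50.

1687.50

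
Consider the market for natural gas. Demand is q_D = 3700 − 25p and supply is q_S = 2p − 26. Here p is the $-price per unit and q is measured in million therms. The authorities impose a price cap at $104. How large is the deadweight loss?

$1248.48 million

In inverse form: demand p = 148 − 0.04q, supply p = 13 + 0.5q.
Competitive equilibrium: 148 − 0.04q = 13 + 0.5q → q* = 250, p* = 138.
At the ceiling p = 104, quantity supplied = (104 − 13)/0.5 = 182.
Willingness to pay at q' = 182: 148 − 0.04·182 = 140.72.
Δq = 250 − 182 = 68; wedge = 140.72 − 104 = 36.72.
DWL = ½ × 68 × 36.72 = $1248.48 million.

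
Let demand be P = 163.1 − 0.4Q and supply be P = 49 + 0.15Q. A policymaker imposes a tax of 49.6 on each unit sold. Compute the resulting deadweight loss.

Competitive equilibrium: 163.1 − 0.4Q = 49 + 0.15Q → Q* = 207.4545, P* = 80.1182.
With the tax, the buyer price exceeds the seller price by 49.6: (163.1 − 0.4Q) − (49 + 0.15Q) = 49.6 → Q' = 117.2727.
ΔQ = 207.4545 − 117.2727 = 90.1818; the wedge equals the tax, 49.6.
Deadweight loss = ½ × 90.1818 × 49.6 = 2236.51.

2236.51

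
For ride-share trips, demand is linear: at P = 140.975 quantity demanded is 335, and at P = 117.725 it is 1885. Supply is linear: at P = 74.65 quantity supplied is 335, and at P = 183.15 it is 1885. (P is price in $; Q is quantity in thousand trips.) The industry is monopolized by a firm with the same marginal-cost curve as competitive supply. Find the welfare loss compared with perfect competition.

$1189.46 thousand

Demand slope = (117.725 − 140.975)/(1885 − 335) = −0.015, so P = 146 − 0.015Q.
Supply slope = (183.15 − 74.65)/(1885 − 335) = 0.07, so P = 51.2 + 0.07Q.
Competitive equilibrium: 146 − 0.015Q = 51.2 + 0.07Q → Q* = 1115.2941, P* = 129.2706.
Marginal revenue: MR = 146 − 0.03Q. Set MR = MC: 146 − 0.03Q = 51.2 + 0.07Q → Q_m = 948.
Price P_m = 146 − 0.015·948 = 131.78; MC(Q_m) = 51.2 + 0.07·948 = 117.56.
Competitive Q* = 1115.2941, so ΔQ = 167.2941; wedge = 131.78 − 117.56 = 14.22.
DWL = ½ × 167.2941 × 14.22 = $1189.46 thousand.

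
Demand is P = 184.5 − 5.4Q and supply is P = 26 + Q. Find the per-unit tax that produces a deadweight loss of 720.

Competitive equilibrium: 184.5 − 5.4Q = 26 + Q → Q* = 24.7656, P* = 50.7656.
A tax t gives ΔQ = t/6.4 and wedge t, so DWL = t²/12.8.
t²/12.8 = 720 → t² = 9216 → t = 96.

96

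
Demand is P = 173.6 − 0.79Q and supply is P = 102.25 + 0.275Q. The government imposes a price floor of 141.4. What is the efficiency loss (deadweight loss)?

Competitive equilibrium: 173.6 − 0.79Q = 102.25 + 0.275Q → Q* = 66.9953, P* = 120.6737.
At the floor P = 141.4, quantity demanded = (173.6 − 141.4)/0.79 = 40.7595.
Sellers' marginal cost at Q' = 40.7595: 102.25 + 0.275·40.7595 = 113.4589.
ΔQ = 66.9953 − 40.7595 = 26.2358; wedge = 141.4 − 113.4589 = 27.9411.
Welfare loss = ½ × 26.2358 × 27.9411 = 366.53.

366.53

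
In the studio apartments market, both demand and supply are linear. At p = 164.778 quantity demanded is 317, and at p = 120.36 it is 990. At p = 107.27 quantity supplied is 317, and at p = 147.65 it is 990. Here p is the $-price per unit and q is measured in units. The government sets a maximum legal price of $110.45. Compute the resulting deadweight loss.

Demand slope = (120.36 − 164.778)/(990 − 317) = −0.066, so p = 185.7 − 0.066q.
Supply slope = (147.65 − 107.27)/(990 − 317) = 0.06, so p = 88.25 + 0.06q.
Competitive equilibrium: 185.7 − 0.066q = 88.25 + 0.06q → q* = 773.4127, p* = 134.6548.
At the ceiling p = 110.45, quantity supplied = (110.45 − 88.25)/0.06 = 370.
Willingness to pay at q' = 370: 185.7 − 0.066·370 = 161.28.
Δq = 773.4127 − 370 = 403.4127; wedge = 161.28 − 110.45 = 50.83.
DWL = ½ × 403.4127 × 50.83 = $10252.73.

$10252.73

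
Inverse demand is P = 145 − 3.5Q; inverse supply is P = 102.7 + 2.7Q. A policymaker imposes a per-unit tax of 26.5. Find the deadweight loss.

Competitive equilibrium: 145 − 3.5Q = 102.7 + 2.7Q → Q* = 6.8226, P* = 121.121.
With the tax, the buyer price exceeds the seller price by 26.5: (145 − 3.5Q) − (102.7 + 2.7Q) = 26.5 → Q' = 2.5484.
ΔQ = 6.8226 − 2.5484 = 4.2742; the wedge equals the tax, 26.5.
Deadweight loss = ½ × 4.2742 × 26.5 = 56.63.

56.63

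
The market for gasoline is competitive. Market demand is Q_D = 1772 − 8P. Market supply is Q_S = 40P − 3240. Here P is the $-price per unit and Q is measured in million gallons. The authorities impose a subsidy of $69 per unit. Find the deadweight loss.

In inverse form: demand P = 221.5 − 0.125Q, supply P = 81 + 0.025Q.
Competitive equilibrium: 221.5 − 0.125Q = 81 + 0.025Q → Q* = 936.6667, P* = 104.4167.
The subsidy lowers effective supply by 69: P = 12 + 0.025Q.
New quantity: 221.5 − 0.125Q = 12 + 0.025Q → Q' = 1396.6667.
Overproduction ΔQ = 1396.6667 − 936.6667 = 460; wedge = subsidy = 69.
DWL = ½ × 460 × 69 = $15870 million.

$15870 million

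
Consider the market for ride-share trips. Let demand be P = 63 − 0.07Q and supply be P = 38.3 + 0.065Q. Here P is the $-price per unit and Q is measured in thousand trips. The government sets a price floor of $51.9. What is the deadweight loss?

$40.16 thousand

Competitive equilibrium: 63 − 0.07Q = 38.3 + 0.065Q → Q* = 182.963, P* = 50.1926.
At the floor P = 51.9, quantity demanded = (63 − 51.9)/0.07 = 158.5714.
Sellers' marginal cost at Q' = 158.5714: 38.3 + 0.065·158.5714 = 48.6071.
ΔQ = 182.963 − 158.5714 = 24.3916; wedge = 51.9 − 48.6071 = 3.2929.
DWL = ½ × 24.3916 × 3.2929 = $40.16 thousand.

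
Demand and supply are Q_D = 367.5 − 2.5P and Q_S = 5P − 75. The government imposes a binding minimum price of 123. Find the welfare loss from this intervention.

In inverse form: demand P = 147 − 0.4Q, supply P = 15 + 0.2Q.
Competitive equilibrium: 147 − 0.4Q = 15 + 0.2Q → Q* = 220, P* = 59.
At the floor P = 123, quantity demanded = (147 − 123)/0.4 = 60.
Sellers' marginal cost at Q' = 60: 15 + 0.2·60 = 27.
ΔQ = 220 − 60 = 160; wedge = 123 − 27 = 96.
The triangle = ½ × 160 × 96 = 7680.

7680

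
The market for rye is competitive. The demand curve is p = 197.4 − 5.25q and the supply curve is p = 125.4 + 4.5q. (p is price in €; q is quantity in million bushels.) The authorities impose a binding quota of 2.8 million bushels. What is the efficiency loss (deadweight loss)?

Competitive equilibrium: 197.4 − 5.25q = 125.4 + 4.5q → q* = 7.3846, p* = 158.6308.
At q = 2.8: demand price = 197.4 − 5.25·2.8 = 182.7; supply price = 125.4 + 4.5·2.8 = 138.
Δq = 7.3846 − 2.8 = 4.5846; wedge = 182.7 − 138 = 44.7.
DWL = ½ × 4.5846 × 44.7 = €102.47 million.

€102.47 million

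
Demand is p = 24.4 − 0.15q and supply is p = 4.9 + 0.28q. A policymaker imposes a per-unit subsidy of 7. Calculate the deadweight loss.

Competitive equilibrium: 24.4 − 0.15q = 4.9 + 0.28q → q* = 45.3488, p* = 17.5977.
The subsidy lowers effective supply by 7: p = 0.28q − 2.1.
New quantity: 24.4 − 0.15q = 0.28q − 2.1 → q' = 61.6279.
Overproduction Δq = 61.6279 − 45.3488 = 16.2791; wedge = subsidy = 7.
Welfare loss = ½ × 16.2791 × 7 = 56.98.

56.98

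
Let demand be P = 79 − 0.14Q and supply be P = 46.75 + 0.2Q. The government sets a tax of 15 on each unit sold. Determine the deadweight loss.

Competitive equilibrium: 79 − 0.14Q = 46.75 + 0.2Q → Q* = 94.8529, P* = 65.7206.
With the tax, the buyer price exceeds the seller price by 15: (79 − 0.14Q) − (46.75 + 0.2Q) = 15 → Q' = 50.7353.
ΔQ = 94.8529 − 50.7353 = 44.1176; the wedge equals the tax, 15.
Welfare loss = ½ × 44.1176 × 15 = 330.88.

330.88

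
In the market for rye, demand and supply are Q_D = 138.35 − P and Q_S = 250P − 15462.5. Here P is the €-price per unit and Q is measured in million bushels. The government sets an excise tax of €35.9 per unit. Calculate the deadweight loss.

In inverse form: demand P = 138.35 − Q, supply P = 61.85 + 0.004Q.
Competitive equilibrium: 138.35 − Q = 61.85 + 0.004Q → Q* = 76.1952, P* = 62.1548.
With the tax, the buyer price exceeds the seller price by 35.9: (138.35 − Q) − (61.85 + 0.004Q) = 35.9 → Q' = 40.4382.
ΔQ = 76.1952 − 40.4382 = 35.757; the wedge equals the tax, 35.9.
DWL = ½ × 35.757 × 35.9 = €641.84 million.

€641.84 million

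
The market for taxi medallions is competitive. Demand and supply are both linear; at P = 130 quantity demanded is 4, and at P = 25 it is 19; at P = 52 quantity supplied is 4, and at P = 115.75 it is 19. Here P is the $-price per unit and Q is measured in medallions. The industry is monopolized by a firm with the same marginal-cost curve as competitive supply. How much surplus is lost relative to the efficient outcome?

Demand slope = (25 − 130)/(19 − 4) = −7, so P = 158 − 7Q.
Supply slope = (115.75 − 52)/(19 − 4) = 4.25, so P = 35 + 4.25Q.
Competitive equilibrium: 158 − 7Q = 35 + 4.25Q → Q* = 10.9333, P* = 81.4667.
Marginal revenue: MR = 158 − 14Q. Set MR = MC: 158 − 14Q = 35 + 4.25Q → Q_m = 6.7397.
Price P_m = 158 − 7·6.7397 = 110.8221; MC(Q_m) = 35 + 4.25·6.7397 = 63.6437.
Competitive Q* = 10.9333, so ΔQ = 4.1936; wedge = 110.8221 − 63.6437 = 47.1784.
The triangle = ½ × 4.1936 × 47.1784 = $98.92.

$98.92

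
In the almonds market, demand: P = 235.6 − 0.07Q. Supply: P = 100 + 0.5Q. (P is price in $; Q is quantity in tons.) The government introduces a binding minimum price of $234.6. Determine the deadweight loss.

Competitive equilibrium: 235.6 − 0.07Q = 100 + 0.5Q → Q* = 237.8947, P* = 218.9474.
At the floor P = 234.6, quantity demanded = (235.6 − 234.6)/0.07 = 14.2857.
Sellers' marginal cost at Q' = 14.2857: 100 + 0.5·14.2857 = 107.1429.
ΔQ = 237.8947 − 14.2857 = 223.609; wedge = 234.6 − 107.1429 = 127.4571.
Deadweight loss = ½ × 223.609 × 127.4571 = $14250.28.

$14250.28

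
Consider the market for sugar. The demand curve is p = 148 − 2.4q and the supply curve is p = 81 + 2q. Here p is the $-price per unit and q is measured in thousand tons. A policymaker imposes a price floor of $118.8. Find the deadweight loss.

Competitive equilibrium: 148 − 2.4q = 81 + 2q → q* = 15.2273, p* = 111.4545.
At the floor p = 118.8, quantity demanded = (148 − 118.8)/2.4 = 12.1667.
Sellers' marginal cost at q' = 12.1667: 81 + 2·12.1667 = 105.3334.
Δq = 15.2273 − 12.1667 = 3.0606; wedge = 118.8 − 105.3334 = 13.4666.
The triangle = ½ × 3.0606 × 13.4666 = $20.61 thousand.

$20.61 thousand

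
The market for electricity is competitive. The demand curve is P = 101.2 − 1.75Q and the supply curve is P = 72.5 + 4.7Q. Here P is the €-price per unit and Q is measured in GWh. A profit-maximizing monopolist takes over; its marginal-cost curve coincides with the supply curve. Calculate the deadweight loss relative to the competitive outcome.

€2.91

Competitive equilibrium: 101.2 − 1.75Q = 72.5 + 4.7Q → Q* = 4.4496, P* = 93.4132.
Marginal revenue: MR = 101.2 − 3.5Q. Set MR = MC: 101.2 − 3.5Q = 72.5 + 4.7Q → Q_m = 3.5.
Price P_m = 101.2 − 1.75·3.5 = 95.075; MC(Q_m) = 72.5 + 4.7·3.5 = 88.95.
Competitive Q* = 4.4496, so ΔQ = 0.9496; wedge = 95.075 − 88.95 = 6.125.
Welfare loss = ½ × 0.9496 × 6.125 = €2.91.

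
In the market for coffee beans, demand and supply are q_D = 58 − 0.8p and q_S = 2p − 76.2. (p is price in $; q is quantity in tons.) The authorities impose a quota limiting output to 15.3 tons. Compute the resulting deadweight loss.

$16.61

In inverse form: demand p = 72.5 − 1.25q, supply p = 38.1 + 0.5q.
Competitive equilibrium: 72.5 − 1.25q = 38.1 + 0.5q → q* = 19.6571, p* = 47.9286.
At q = 15.3: demand price = 72.5 − 1.25·15.3 = 53.375; supply price = 38.1 + 0.5·15.3 = 45.75.
Δq = 19.6571 − 15.3 = 4.3571; wedge = 53.375 − 45.75 = 7.625.
The triangle = ½ × 4.3571 × 7.625 = $16.61.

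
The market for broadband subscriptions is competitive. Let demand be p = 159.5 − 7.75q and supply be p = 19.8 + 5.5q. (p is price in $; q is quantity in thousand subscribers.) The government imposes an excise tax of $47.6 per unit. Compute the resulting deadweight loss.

$85.50 thousand

Competitive equilibrium: 159.5 − 7.75q = 19.8 + 5.5q → q* = 10.5434, p* = 77.7887.
With the tax, the buyer price exceeds the seller price by 47.6: (159.5 − 7.75q) − (19.8 + 5.5q) = 47.6 → q' = 6.9509.
Δq = 10.5434 − 6.9509 = 3.5925; the wedge equals the tax, 47.6.
DWL = ½ × 3.5925 × 47.6 = $85.50 thousand.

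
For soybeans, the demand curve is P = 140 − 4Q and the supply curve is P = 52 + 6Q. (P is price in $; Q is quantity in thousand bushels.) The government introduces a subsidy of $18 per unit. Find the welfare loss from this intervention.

$16.20 thousand

Competitive equilibrium: 140 − 4Q = 52 + 6Q → Q* = 8.8, P* = 104.8.
The subsidy lowers effective supply by 18: P = 34 + 6Q.
New quantity: 140 − 4Q = 34 + 6Q → Q' = 10.6.
Overproduction ΔQ = 10.6 − 8.8 = 1.8; wedge = subsidy = 18.
The triangle = ½ × 1.8 × 18 = $16.20 thousand.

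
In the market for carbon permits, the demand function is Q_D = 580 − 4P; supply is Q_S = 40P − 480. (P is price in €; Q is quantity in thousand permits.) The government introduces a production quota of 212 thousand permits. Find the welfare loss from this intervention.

In inverse form: demand P = 145 − 0.25Q, supply P = 12 + 0.025Q.
Competitive equilibrium: 145 − 0.25Q = 12 + 0.025Q → Q* = 483.6364, P* = 24.0909.
At Q = 212: demand price = 145 − 0.25·212 = 92; supply price = 12 + 0.025·212 = 17.3.
ΔQ = 483.6364 − 212 = 271.6364; wedge = 92 − 17.3 = 74.7.
The triangle = ½ × 271.6364 × 74.7 = €10145.62 thousand.

€10145.62 thousand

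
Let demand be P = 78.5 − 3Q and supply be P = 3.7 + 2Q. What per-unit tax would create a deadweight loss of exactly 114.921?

33.9

Competitive equilibrium: 78.5 − 3Q = 3.7 + 2Q → Q* = 14.96, P* = 33.62.
A tax t gives ΔQ = t/5 and wedge t, so DWL = t²/10.
t²/10 = 114.921 → t² = 1149.21 → t = 33.9.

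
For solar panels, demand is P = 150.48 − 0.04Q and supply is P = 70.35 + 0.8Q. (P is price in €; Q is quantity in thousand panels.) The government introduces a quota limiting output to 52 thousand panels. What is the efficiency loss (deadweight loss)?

€790.83 thousand

Competitive equilibrium: 150.48 − 0.04Q = 70.35 + 0.8Q → Q* = 95.39286, P* = 146.66429.
At Q = 52: demand price = 150.48 − 0.04·52 = 148.4; supply price = 70.35 + 0.8·52 = 111.95.
ΔQ = 95.39286 − 52 = 43.39286; wedge = 148.4 − 111.95 = 36.45.
The triangle = ½ × 43.39286 × 36.45 = €790.83 thousand.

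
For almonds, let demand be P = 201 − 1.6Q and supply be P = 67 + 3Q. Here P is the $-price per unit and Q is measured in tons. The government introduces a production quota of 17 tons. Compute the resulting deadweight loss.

Competitive equilibrium: 201 − 1.6Q = 67 + 3Q → Q* = 29.1304, P* = 154.3913.
At Q = 17: demand price = 201 − 1.6·17 = 173.8; supply price = 67 + 3·17 = 118.
ΔQ = 29.1304 − 17 = 12.1304; wedge = 173.8 − 118 = 55.8.
Deadweight loss = ½ × 12.1304 × 55.8 = $338.44.

$338.44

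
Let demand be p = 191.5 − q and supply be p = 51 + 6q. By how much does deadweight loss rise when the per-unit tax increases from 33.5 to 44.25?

59.70

Competitive equilibrium: 191.5 − q = 51 + 6q → q* = 20.0714, p* = 171.4286.
For a per-unit tax t: Δq = t/7, so DWL = ½·t·(t/7) = t²/14.
At t = 33.5: DWL = 80.161. At t = 44.25: DWL = 139.862.
Increase = 139.862 − 80.161 = 59.70.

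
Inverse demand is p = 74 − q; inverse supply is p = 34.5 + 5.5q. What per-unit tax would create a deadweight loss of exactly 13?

Competitive equilibrium: 74 − q = 34.5 + 5.5q → q* = 6.0769, p* = 67.9231.
A tax t gives Δq = t/6.5 and wedge t, so DWL = t²/13.
t²/13 = 13 → t² = 169 → t = 13.

13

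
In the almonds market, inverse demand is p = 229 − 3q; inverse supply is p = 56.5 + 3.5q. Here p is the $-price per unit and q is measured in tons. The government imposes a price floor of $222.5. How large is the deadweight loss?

$1930.45

Competitive equilibrium: 229 − 3q = 56.5 + 3.5q → q* = 26.5385, p* = 149.3846.
At the floor p = 222.5, quantity demanded = (229 − 222.5)/3 = 2.1667.
Sellers' marginal cost at q' = 2.1667: 56.5 + 3.5·2.1667 = 64.0835.
Δq = 26.5385 − 2.1667 = 24.3718; wedge = 222.5 − 64.0835 = 158.4165.
The triangle = ½ × 24.3718 × 158.4165 = $1930.45.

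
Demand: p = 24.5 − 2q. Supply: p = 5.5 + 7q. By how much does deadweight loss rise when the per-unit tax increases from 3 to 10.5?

Competitive equilibrium: 24.5 − 2q = 5.5 + 7q → q* = 2.1111, p* = 20.2778.
For a per-unit tax t: Δq = t/9, so DWL = ½·t·(t/9) = t²/18.
At t = 3: DWL = 0.5. At t = 10.5: DWL = 6.125.
Increase = 6.125 − 0.5 = 5.625.

5.625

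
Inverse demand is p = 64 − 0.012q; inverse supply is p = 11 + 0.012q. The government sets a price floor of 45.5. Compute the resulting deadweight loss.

Competitive equilibrium: 64 − 0.012q = 11 + 0.012q → q* = 2208.3333, p* = 37.5.
At the floor p = 45.5, quantity demanded = (64 − 45.5)/0.012 = 1541.6667.
Sellers' marginal cost at q' = 1541.6667: 11 + 0.012·1541.6667 = 29.5.
Δq = 2208.3333 − 1541.6667 = 666.6666; wedge = 45.5 − 29.5 = 16.
The triangle = ½ × 666.6666 × 16 = 5333.33.

5333.33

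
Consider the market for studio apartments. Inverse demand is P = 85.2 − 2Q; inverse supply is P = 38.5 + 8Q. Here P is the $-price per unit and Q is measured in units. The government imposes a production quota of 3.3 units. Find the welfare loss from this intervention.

Competitive equilibrium: 85.2 − 2Q = 38.5 + 8Q → Q* = 4.67, P* = 75.86.
At Q = 3.3: demand price = 85.2 − 2·3.3 = 78.6; supply price = 38.5 + 8·3.3 = 64.9.
ΔQ = 4.67 − 3.3 = 1.37; wedge = 78.6 − 64.9 = 13.7.
DWL = ½ × 1.37 × 13.7 = $9.38.

$9.38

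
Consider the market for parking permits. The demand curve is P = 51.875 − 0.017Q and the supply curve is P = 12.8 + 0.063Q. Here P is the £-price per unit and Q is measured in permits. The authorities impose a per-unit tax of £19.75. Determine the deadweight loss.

Competitive equilibrium: 51.875 − 0.017Q = 12.8 + 0.063Q → Q* = 488.4375, P* = 43.5716.
With the tax, the buyer price exceeds the seller price by 19.75: (51.875 − 0.017Q) − (12.8 + 0.063Q) = 19.75 → Q' = 241.5625.
ΔQ = 488.4375 − 241.5625 = 246.875; the wedge equals the tax, 19.75.
The triangle = ½ × 246.875 × 19.75 = £2437.89.

£2437.89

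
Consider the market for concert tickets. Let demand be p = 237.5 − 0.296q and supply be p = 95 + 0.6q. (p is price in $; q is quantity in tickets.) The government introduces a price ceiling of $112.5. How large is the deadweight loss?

Competitive equilibrium: 237.5 − 0.296q = 95 + 0.6q → q* = 159.04018, p* = 190.42411.
At the ceiling p = 112.5, quantity supplied = (112.5 − 95)/0.6 = 29.16667.
Willingness to pay at q' = 29.16667: 237.5 − 0.296·29.16667 = 228.86667.
Δq = 159.04018 − 29.16667 = 129.87351; wedge = 228.86667 − 112.5 = 116.36667.
DWL = ½ × 129.87351 × 116.36667 = $7556.47.

$7556.47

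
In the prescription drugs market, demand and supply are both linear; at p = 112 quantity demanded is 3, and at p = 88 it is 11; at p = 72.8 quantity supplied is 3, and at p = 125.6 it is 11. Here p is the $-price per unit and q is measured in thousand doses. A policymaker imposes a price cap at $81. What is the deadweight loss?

Demand slope = (88 − 112)/(11 − 3) = −3, so p = 121 − 3q.
Supply slope = (125.6 − 72.8)/(11 − 3) = 6.6, so p = 53 + 6.6q.
Competitive equilibrium: 121 − 3q = 53 + 6.6q → q* = 7.0833, p* = 99.75.
At the ceiling p = 81, quantity supplied = (81 − 53)/6.6 = 4.2424.
Willingness to pay at q' = 4.2424: 121 − 3·4.2424 = 108.2728.
Δq = 7.0833 − 4.2424 = 2.8409; wedge = 108.2728 − 81 = 27.2728.
Deadweight loss = ½ × 2.8409 × 27.2728 = $38.74 thousand.

$38.74 thousand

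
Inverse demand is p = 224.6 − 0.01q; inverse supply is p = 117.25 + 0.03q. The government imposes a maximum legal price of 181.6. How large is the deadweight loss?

5805.03

Competitive equilibrium: 224.6 − 0.01q = 117.25 + 0.03q → q* = 2683.75, p* = 197.7625.
At the ceiling p = 181.6, quantity supplied = (181.6 − 117.25)/0.03 = 2145.
Willingness to pay at q' = 2145: 224.6 − 0.01·2145 = 203.15.
Δq = 2683.75 − 2145 = 538.75; wedge = 203.15 − 181.6 = 21.55.
Welfare loss = ½ × 538.75 × 21.55 = 5805.03.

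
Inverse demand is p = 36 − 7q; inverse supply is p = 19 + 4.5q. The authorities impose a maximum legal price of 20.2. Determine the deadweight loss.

Competitive equilibrium: 36 − 7q = 19 + 4.5q → q* = 1.4783, p* = 25.6522.
At the ceiling p = 20.2, quantity supplied = (20.2 − 19)/4.5 = 0.2667.
Willingness to pay at q' = 0.2667: 36 − 7·0.2667 = 34.1331.
Δq = 1.4783 − 0.2667 = 1.2116; wedge = 34.1331 − 20.2 = 13.9331.
DWL = ½ × 1.2116 × 13.9331 = 8.44.

8.44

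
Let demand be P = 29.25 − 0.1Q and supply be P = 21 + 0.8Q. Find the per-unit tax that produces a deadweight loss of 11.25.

4.5

Competitive equilibrium: 29.25 − 0.1Q = 21 + 0.8Q → Q* = 9.1667, P* = 28.3333.
A tax t gives ΔQ = t/0.9 and wedge t, so DWL = t²/1.8.
t²/1.8 = 11.25 → t² = 20.25 → t = 4.5.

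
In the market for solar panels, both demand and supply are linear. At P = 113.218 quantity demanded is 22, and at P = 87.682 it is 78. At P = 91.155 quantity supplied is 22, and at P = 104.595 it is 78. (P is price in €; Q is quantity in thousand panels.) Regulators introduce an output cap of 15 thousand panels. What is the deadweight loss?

€521.19 thousand

Demand slope = (87.682 − 113.218)/(78 − 22) = −0.456, so P = 123.25 − 0.456Q.
Supply slope = (104.595 − 91.155)/(78 − 22) = 0.24, so P = 85.875 + 0.24Q.
Competitive equilibrium: 123.25 − 0.456Q = 85.875 + 0.24Q → Q* = 53.6997, P* = 98.7629.
At Q = 15: demand price = 123.25 − 0.456·15 = 116.41; supply price = 85.875 + 0.24·15 = 89.475.
ΔQ = 53.6997 − 15 = 38.6997; wedge = 116.41 − 89.475 = 26.935.
Deadweight loss = ½ × 38.6997 × 26.935 = €521.19 thousand.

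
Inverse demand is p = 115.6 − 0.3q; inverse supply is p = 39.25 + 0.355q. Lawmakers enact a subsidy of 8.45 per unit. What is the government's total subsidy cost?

Competitive equilibrium: 115.6 − 0.3q = 39.25 + 0.355q → q* = 116.5649, p* = 80.6305.
The subsidy lowers effective supply by 8.45: p = 30.8 + 0.355q.
New quantity: 115.6 − 0.3q = 30.8 + 0.355q → q' = 129.4656.
Total subsidy cost = 8.45 × 129.4656 = 1093.98.

1093.98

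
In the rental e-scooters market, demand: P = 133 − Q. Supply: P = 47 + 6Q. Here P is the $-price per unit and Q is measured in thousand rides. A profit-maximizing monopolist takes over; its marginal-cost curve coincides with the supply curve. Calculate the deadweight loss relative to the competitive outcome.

Competitive equilibrium: 133 − Q = 47 + 6Q → Q* = 12.2857, P* = 120.7143.
Marginal revenue: MR = 133 − 2Q. Set MR = MC: 133 − 2Q = 47 + 6Q → Q_m = 10.75.
Price P_m = 133 − 1·10.75 = 122.25; MC(Q_m) = 47 + 6·10.75 = 111.5.
Competitive Q* = 12.2857, so ΔQ = 1.5357; wedge = 122.25 − 111.5 = 10.75.
Deadweight loss = ½ × 1.5357 × 10.75 = $8.25 thousand.

$8.25 thousand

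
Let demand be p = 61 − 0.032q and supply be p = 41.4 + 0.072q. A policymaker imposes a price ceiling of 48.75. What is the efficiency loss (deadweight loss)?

387.98

Competitive equilibrium: 61 − 0.032q = 41.4 + 0.072q → q* = 188.4615, p* = 54.9692.
At the ceiling p = 48.75, quantity supplied = (48.75 − 41.4)/0.072 = 102.0833.
Willingness to pay at q' = 102.0833: 61 − 0.032·102.0833 = 57.7333.
Δq = 188.4615 − 102.0833 = 86.3782; wedge = 57.7333 − 48.75 = 8.9833.
DWL = ½ × 86.3782 × 8.9833 = 387.98.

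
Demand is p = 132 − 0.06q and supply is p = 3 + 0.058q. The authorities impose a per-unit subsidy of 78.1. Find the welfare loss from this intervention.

25845.81

Competitive equilibrium: 132 − 0.06q = 3 + 0.058q → q* = 1093.22034, p* = 66.40678.
The subsidy lowers effective supply by 78.1: p = 0.058q − 75.1.
New quantity: 132 − 0.06q = 0.058q − 75.1 → q' = 1755.08475.
Overproduction Δq = 1755.08475 − 1093.22034 = 661.86441; wedge = subsidy = 78.1.
Welfare loss = ½ × 661.86441 × 78.1 = 25845.81.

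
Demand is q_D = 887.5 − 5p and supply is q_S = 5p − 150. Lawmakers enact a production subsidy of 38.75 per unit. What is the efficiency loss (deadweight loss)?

1876.95

In inverse form: demand p = 177.5 − 0.2q, supply p = 30 + 0.2q.
Competitive equilibrium: 177.5 − 0.2q = 30 + 0.2q → q* = 368.75, p* = 103.75.
The subsidy lowers effective supply by 38.75: p = 0.2q − 8.75.
New quantity: 177.5 − 0.2q = 0.2q − 8.75 → q' = 465.625.
Overproduction Δq = 465.625 − 368.75 = 96.875; wedge = subsidy = 38.75.
The triangle = ½ × 96.875 × 38.75 = 1876.95.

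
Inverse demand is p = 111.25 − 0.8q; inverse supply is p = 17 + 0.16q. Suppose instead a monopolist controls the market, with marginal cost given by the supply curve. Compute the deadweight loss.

955.91

Competitive equilibrium: 111.25 − 0.8q = 17 + 0.16q → q* = 98.1771, p* = 32.7083.
Marginal revenue: MR = 111.25 − 1.6q. Set MR = MC: 111.25 − 1.6q = 17 + 0.16q → q_m = 53.5511.
Price p_m = 111.25 − 0.8·53.5511 = 68.4091; MC(q_m) = 17 + 0.16·53.5511 = 25.5682.
Competitive q* = 98.1771, so Δq = 44.626; wedge = 68.4091 − 25.5682 = 42.8409.
Welfare loss = ½ × 44.626 × 42.8409 = 955.91.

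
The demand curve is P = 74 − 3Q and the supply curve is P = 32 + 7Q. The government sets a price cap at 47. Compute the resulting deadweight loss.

Competitive equilibrium: 74 − 3Q = 32 + 7Q → Q* = 4.2, P* = 61.4.
At the ceiling P = 47, quantity supplied = (47 − 32)/7 = 2.1429.
Willingness to pay at Q' = 2.1429: 74 − 3·2.1429 = 67.5713.
ΔQ = 4.2 − 2.1429 = 2.0571; wedge = 67.5713 − 47 = 20.5713.
The triangle = ½ × 2.0571 × 20.5713 = 21.16.

21.16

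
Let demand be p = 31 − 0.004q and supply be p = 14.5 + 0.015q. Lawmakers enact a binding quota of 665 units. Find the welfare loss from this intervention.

Competitive equilibrium: 31 − 0.004q = 14.5 + 0.015q → q* = 868.4211, p* = 27.5263.
At q = 665: demand price = 31 − 0.004·665 = 28.34; supply price = 14.5 + 0.015·665 = 24.475.
Δq = 868.4211 − 665 = 203.4211; wedge = 28.34 − 24.475 = 3.865.
DWL = ½ × 203.4211 × 3.865 = 393.11.

393.11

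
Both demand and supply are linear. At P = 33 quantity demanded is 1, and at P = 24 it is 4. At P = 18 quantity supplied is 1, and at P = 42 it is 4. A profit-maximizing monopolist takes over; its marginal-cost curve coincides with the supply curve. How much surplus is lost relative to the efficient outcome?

1.41

Demand slope = (24 − 33)/(4 − 1) = −3, so P = 36 − 3Q.
Supply slope = (42 − 18)/(4 − 1) = 8, so P = 10 + 8Q.
Competitive equilibrium: 36 − 3Q = 10 + 8Q → Q* = 2.3636, P* = 28.9091.
Marginal revenue: MR = 36 − 6Q. Set MR = MC: 36 − 6Q = 10 + 8Q → Q_m = 1.8571.
Price P_m = 36 − 3·1.8571 = 30.4287; MC(Q_m) = 10 + 8·1.8571 = 24.8568.
Competitive Q* = 2.3636, so ΔQ = 0.5065; wedge = 30.4287 − 24.8568 = 5.5719.
The triangle = ½ × 0.5065 × 5.5719 = 1.41.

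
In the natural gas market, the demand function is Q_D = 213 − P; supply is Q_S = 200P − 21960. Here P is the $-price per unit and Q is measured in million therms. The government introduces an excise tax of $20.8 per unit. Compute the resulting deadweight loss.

In inverse form: demand P = 213 − Q, supply P = 109.8 + 0.005Q.
Competitive equilibrium: 213 − Q = 109.8 + 0.005Q → Q* = 102.6866, P* = 110.3134.
With the tax, the buyer price exceeds the seller price by 20.8: (213 − Q) − (109.8 + 0.005Q) = 20.8 → Q' = 81.99.
ΔQ = 102.6866 − 81.99 = 20.6966; the wedge equals the tax, 20.8.
Deadweight loss = ½ × 20.6966 × 20.8 = $215.24 million.

$215.24 million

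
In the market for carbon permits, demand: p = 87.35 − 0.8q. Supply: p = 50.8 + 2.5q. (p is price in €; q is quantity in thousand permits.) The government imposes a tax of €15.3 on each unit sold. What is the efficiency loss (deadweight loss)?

€35.47 thousand

Competitive equilibrium: 87.35 − 0.8q = 50.8 + 2.5q → q* = 11.0758, p* = 78.4894.
With the tax, the buyer price exceeds the seller price by 15.3: (87.35 − 0.8q) − (50.8 + 2.5q) = 15.3 → q' = 6.4394.
Δq = 11.0758 − 6.4394 = 4.6364; the wedge equals the tax, 15.3.
Deadweight loss = ½ × 4.6364 × 15.3 = €35.47 thousand.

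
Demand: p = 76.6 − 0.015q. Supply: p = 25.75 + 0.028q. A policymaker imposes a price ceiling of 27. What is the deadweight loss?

27839.30

Competitive equilibrium: 76.6 − 0.015q = 25.75 + 0.028q → q* = 1182.55814, p* = 58.86163.
At the ceiling p = 27, quantity supplied = (27 − 25.75)/0.028 = 44.64286.
Willingness to pay at q' = 44.64286: 76.6 − 0.015·44.64286 = 75.93036.
Δq = 1182.55814 − 44.64286 = 1137.91528; wedge = 75.93036 − 27 = 48.93036.
Deadweight loss = ½ × 1137.91528 × 48.93036 = 27839.30.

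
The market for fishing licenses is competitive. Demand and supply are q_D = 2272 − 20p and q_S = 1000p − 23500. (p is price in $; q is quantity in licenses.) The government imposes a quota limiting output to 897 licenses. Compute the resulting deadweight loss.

In inverse form: demand p = 113.6 − 0.05q, supply p = 23.5 + 0.001q.
Competitive equilibrium: 113.6 − 0.05q = 23.5 + 0.001q → q* = 1766.6667, p* = 25.2667.
At q = 897: demand price = 113.6 − 0.05·897 = 68.75; supply price = 23.5 + 0.001·897 = 24.397.
Δq = 1766.6667 − 897 = 869.6667; wedge = 68.75 − 24.397 = 44.353.
DWL = ½ × 869.6667 × 44.353 = $19286.16.

$19286.16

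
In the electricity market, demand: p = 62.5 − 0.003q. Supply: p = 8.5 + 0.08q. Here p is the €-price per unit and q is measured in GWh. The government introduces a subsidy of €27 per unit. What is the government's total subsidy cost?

€26349.40

Competitive equilibrium: 62.5 − 0.003q = 8.5 + 0.08q → q* = 650.6024, p* = 60.5482.
The subsidy lowers effective supply by 27: p = 0.08q − 18.5.
New quantity: 62.5 − 0.003q = 0.08q − 18.5 → q' = 975.9036.
Total subsidy cost = 27 × 975.9036 = €26349.40.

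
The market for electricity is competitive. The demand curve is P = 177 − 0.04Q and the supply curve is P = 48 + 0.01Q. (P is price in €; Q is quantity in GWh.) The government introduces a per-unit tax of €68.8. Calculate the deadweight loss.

Competitive equilibrium: 177 − 0.04Q = 48 + 0.01Q → Q* = 2580, P* = 73.8.
With the tax, the buyer price exceeds the seller price by 68.8: (177 − 0.04Q) − (48 + 0.01Q) = 68.8 → Q' = 1204.
ΔQ = 2580 − 1204 = 1376; the wedge equals the tax, 68.8.
DWL = ½ × 1376 × 68.8 = €47334.40.

€47334.40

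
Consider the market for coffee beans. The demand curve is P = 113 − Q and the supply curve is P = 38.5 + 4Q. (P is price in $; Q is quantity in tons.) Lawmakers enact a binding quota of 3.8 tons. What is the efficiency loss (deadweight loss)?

Competitive equilibrium: 113 − Q = 38.5 + 4Q → Q* = 14.9, P* = 98.1.
At Q = 3.8: demand price = 113 − 1·3.8 = 109.2; supply price = 38.5 + 4·3.8 = 53.7.
ΔQ = 14.9 − 3.8 = 11.1; wedge = 109.2 − 53.7 = 55.5.
The triangle = ½ × 11.1 × 55.5 = $308.025.

$308.025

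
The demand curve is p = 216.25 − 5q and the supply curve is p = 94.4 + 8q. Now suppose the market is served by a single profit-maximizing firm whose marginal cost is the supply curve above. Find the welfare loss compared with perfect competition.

44.06

Competitive equilibrium: 216.25 − 5q = 94.4 + 8q → q* = 9.3731, p* = 169.3846.
Marginal revenue: MR = 216.25 − 10q. Set MR = MC: 216.25 − 10q = 94.4 + 8q → q_m = 6.7694.
Price p_m = 216.25 − 5·6.7694 = 182.403; MC(q_m) = 94.4 + 8·6.7694 = 148.5552.
Competitive q* = 9.3731, so Δq = 2.6037; wedge = 182.403 − 148.5552 = 33.8478.
Welfare loss = ½ × 2.6037 × 33.8478 = 44.06.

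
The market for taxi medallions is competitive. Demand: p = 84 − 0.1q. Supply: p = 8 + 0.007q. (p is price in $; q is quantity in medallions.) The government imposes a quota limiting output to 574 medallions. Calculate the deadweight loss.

$993.62

Competitive equilibrium: 84 − 0.1q = 8 + 0.007q → q* = 710.2804, p* = 12.972.
At q = 574: demand price = 84 − 0.1·574 = 26.6; supply price = 8 + 0.007·574 = 12.018.
Δq = 710.2804 − 574 = 136.2804; wedge = 26.6 − 12.018 = 14.582.
DWL = ½ × 136.2804 × 14.582 = $993.62.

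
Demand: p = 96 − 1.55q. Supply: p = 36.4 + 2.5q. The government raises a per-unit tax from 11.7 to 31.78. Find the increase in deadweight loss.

Competitive equilibrium: 96 − 1.55q = 36.4 + 2.5q → q* = 14.716, p* = 73.1901.
For a per-unit tax t: Δq = t/4.05, so DWL = ½·t·(t/4.05) = t²/8.1.
At t = 11.7: DWL = 16.9. At t = 31.78: DWL = 124.687.
Increase = 124.687 − 16.9 = 107.79.

107.79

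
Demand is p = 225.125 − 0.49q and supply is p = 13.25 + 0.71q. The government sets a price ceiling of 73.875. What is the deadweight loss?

Competitive equilibrium: 225.125 − 0.49q = 13.25 + 0.71q → q* = 176.5625, p* = 138.6094.
At the ceiling p = 73.875, quantity supplied = (73.875 − 13.25)/0.71 = 85.3873.
Willingness to pay at q' = 85.3873: 225.125 − 0.49·85.3873 = 183.2852.
Δq = 176.5625 − 85.3873 = 91.1752; wedge = 183.2852 − 73.875 = 109.4102.
DWL = ½ × 91.1752 × 109.4102 = 4987.75.

4987.75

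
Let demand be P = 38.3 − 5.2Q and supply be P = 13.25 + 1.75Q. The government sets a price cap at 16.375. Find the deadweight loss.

Competitive equilibrium: 38.3 − 5.2Q = 13.25 + 1.75Q → Q* = 3.6043, P* = 19.5576.
At the ceiling P = 16.375, quantity supplied = (16.375 − 13.25)/1.75 = 1.7857.
Willingness to pay at Q' = 1.7857: 38.3 − 5.2·1.7857 = 29.0144.
ΔQ = 3.6043 − 1.7857 = 1.8186; wedge = 29.0144 − 16.375 = 12.6394.
Welfare loss = ½ × 1.8186 × 12.6394 = 11.49.

11.49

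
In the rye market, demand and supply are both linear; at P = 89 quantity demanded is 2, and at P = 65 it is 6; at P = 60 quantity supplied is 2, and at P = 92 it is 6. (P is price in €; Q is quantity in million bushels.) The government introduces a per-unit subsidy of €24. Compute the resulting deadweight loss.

€20.57 million

Demand slope = (65 − 89)/(6 − 2) = −6, so P = 101 − 6Q.
Supply slope = (92 − 60)/(6 − 2) = 8, so P = 44 + 8Q.
Competitive equilibrium: 101 − 6Q = 44 + 8Q → Q* = 4.0714, P* = 76.5714.
The subsidy lowers effective supply by 24: P = 20 + 8Q.
New quantity: 101 − 6Q = 20 + 8Q → Q' = 5.7857.
Overproduction ΔQ = 5.7857 − 4.0714 = 1.7143; wedge = subsidy = 24.
Deadweight loss = ½ × 1.7143 × 24 = €20.57 million.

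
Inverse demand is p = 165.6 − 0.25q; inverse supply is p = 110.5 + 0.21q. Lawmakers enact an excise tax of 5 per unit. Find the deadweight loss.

27.17

Competitive equilibrium: 165.6 − 0.25q = 110.5 + 0.21q → q* = 119.7826, p* = 135.6543.
With the tax, the buyer price exceeds the seller price by 5: (165.6 − 0.25q) − (110.5 + 0.21q) = 5 → q' = 108.913.
Δq = 119.7826 − 108.913 = 10.8696; the wedge equals the tax, 5.
The triangle = ½ × 10.8696 × 5 = 27.17.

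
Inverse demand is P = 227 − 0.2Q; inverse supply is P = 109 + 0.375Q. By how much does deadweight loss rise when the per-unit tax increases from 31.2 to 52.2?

1522.96

Competitive equilibrium: 227 − 0.2Q = 109 + 0.375Q → Q* = 205.2174, P* = 185.9565.
For a per-unit tax t: ΔQ = t/0.575, so DWL = ½·t·(t/0.575) = t²/1.15.
At t = 31.2: DWL = 846.47. At t = 52.2: DWL = 2369.426.
Increase = 2369.426 − 846.47 = 1522.96.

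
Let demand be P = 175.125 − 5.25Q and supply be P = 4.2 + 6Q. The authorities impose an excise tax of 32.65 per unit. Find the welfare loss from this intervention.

47.38

Competitive equilibrium: 175.125 − 5.25Q = 4.2 + 6Q → Q* = 15.1933, P* = 95.36.
With the tax, the buyer price exceeds the seller price by 32.65: (175.125 − 5.25Q) − (4.2 + 6Q) = 32.65 → Q' = 12.2911.
ΔQ = 15.1933 − 12.2911 = 2.9022; the wedge equals the tax, 32.65.
Deadweight loss = ½ × 2.9022 × 32.65 = 47.38.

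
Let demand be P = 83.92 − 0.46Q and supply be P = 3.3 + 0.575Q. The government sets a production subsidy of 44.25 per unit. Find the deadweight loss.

Competitive equilibrium: 83.92 − 0.46Q = 3.3 + 0.575Q → Q* = 77.8937, P* = 48.0889.
The subsidy lowers effective supply by 44.25: P = 0.575Q − 40.95.
New quantity: 83.92 − 0.46Q = 0.575Q − 40.95 → Q' = 120.6473.
Overproduction ΔQ = 120.6473 − 77.8937 = 42.7536; wedge = subsidy = 44.25.
Welfare loss = ½ × 42.7536 × 44.25 = 945.92.

945.92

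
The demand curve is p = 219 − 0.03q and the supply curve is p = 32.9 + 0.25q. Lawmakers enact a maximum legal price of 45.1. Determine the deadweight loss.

Competitive equilibrium: 219 − 0.03q = 32.9 + 0.25q → q* = 664.6429, p* = 199.0607.
At the ceiling p = 45.1, quantity supplied = (45.1 − 32.9)/0.25 = 48.8.
Willingness to pay at q' = 48.8: 219 − 0.03·48.8 = 217.536.
Δq = 664.6429 − 48.8 = 615.8429; wedge = 217.536 − 45.1 = 172.436.
DWL = ½ × 615.8429 × 172.436 = 53096.74.

53096.74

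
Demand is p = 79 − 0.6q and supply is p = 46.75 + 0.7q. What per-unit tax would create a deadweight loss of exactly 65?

Competitive equilibrium: 79 − 0.6q = 46.75 + 0.7q → q* = 24.8077, p* = 64.1154.
A tax t gives Δq = t/1.3 and wedge t, so DWL = t²/2.6.
t²/2.6 = 65 → t² = 169 → t = 13.

13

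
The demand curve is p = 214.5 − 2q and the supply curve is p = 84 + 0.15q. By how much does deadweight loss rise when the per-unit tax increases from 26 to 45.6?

Competitive equilibrium: 214.5 − 2q = 84 + 0.15q → q* = 60.6977, p* = 93.1047.
For a per-unit tax t: Δq = t/2.15, so DWL = ½·t·(t/2.15) = t²/4.3.
At t = 26: DWL = 157.209. At t = 45.6: DWL = 483.572.
Increase = 483.572 − 157.209 = 326.36.

326.36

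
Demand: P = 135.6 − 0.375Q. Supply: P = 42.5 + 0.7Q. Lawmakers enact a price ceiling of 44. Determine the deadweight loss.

3834.41

Competitive equilibrium: 135.6 − 0.375Q = 42.5 + 0.7Q → Q* = 86.6047, P* = 103.1233.
At the ceiling P = 44, quantity supplied = (44 − 42.5)/0.7 = 2.1429.
Willingness to pay at Q' = 2.1429: 135.6 − 0.375·2.1429 = 134.7964.
ΔQ = 86.6047 − 2.1429 = 84.4618; wedge = 134.7964 − 44 = 90.7964.
The triangle = ½ × 84.4618 × 90.7964 = 3834.41.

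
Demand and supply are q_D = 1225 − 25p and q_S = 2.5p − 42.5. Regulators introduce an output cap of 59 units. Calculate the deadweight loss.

In inverse form: demand p = 49 − 0.04q, supply p = 17 + 0.4q.
Competitive equilibrium: 49 − 0.04q = 17 + 0.4q → q* = 72.7273, p* = 46.0909.
At q = 59: demand price = 49 − 0.04·59 = 46.64; supply price = 17 + 0.4·59 = 40.6.
Δq = 72.7273 − 59 = 13.7273; wedge = 46.64 − 40.6 = 6.04.
DWL = ½ × 13.7273 × 6.04 = 41.46.

41.46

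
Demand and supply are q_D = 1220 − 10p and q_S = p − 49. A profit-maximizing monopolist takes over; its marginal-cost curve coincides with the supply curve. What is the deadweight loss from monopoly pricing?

In inverse form: demand p = 122 − 0.1q, supply p = 49 + q.
Competitive equilibrium: 122 − 0.1q = 49 + q → q* = 66.3636, p* = 115.3636.
Marginal revenue: MR = 122 − 0.2q. Set MR = MC: 122 − 0.2q = 49 + q → q_m = 60.8333.
Price p_m = 122 − 0.1·60.8333 = 115.9167; MC(q_m) = 49 + 1·60.8333 = 109.8333.
Competitive q* = 66.3636, so Δq = 5.5303; wedge = 115.9167 − 109.8333 = 6.0834.
Deadweight loss = ½ × 5.5303 × 6.0834 = 16.82.

16.82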